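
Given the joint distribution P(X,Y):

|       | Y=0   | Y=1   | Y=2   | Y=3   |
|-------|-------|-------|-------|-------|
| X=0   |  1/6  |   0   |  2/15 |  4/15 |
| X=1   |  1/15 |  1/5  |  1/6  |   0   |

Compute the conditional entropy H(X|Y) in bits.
0.4987 bits

H(X|Y) = H(X,Y) - H(Y)

H(X,Y) = -Σ_{x,y} P(x,y) log₂ P(x,y). Per-cell terms -P(x,y)·log₂P(x,y):
  X=0: 0.4308, 0.0000, 0.3876, 0.5085
  X=1: 0.2605, 0.4644, 0.4308, 0.0000
  (cells with P = 0 contribute 0)
Sum of the 8 terms: H(X,Y) = 2.4826 bits

Marginal of Y (column sums):
  P(Y=0) = 1/6 + 1/15 = 7/30
  P(Y=1) = 0 + 1/5 = 1/5
  P(Y=2) = 2/15 + 1/6 = 3/10
  P(Y=3) = 4/15 + 0 = 4/15
H(Y) = -[(7/30)·log₂(7/30) + (1/5)·log₂(1/5) + (3/10)·log₂(3/10) + (4/15)·log₂(4/15)]
  = 0.4899 + 0.4644 + 0.5211 + 0.5085 = 1.9839 bits

H(X|Y) = H(X,Y) - H(Y) = 2.4826 - 1.9839 = 0.4987 bits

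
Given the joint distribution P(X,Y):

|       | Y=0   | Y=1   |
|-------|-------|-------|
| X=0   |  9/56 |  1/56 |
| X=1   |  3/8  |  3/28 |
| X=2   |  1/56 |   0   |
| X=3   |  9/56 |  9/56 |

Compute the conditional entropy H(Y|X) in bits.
0.7736 bits

H(Y|X) = H(X,Y) - H(X)

H(X,Y) = -Σ_{x,y} P(x,y) log₂ P(x,y). Per-cell terms -P(x,y)·log₂P(x,y):
  X=0: 0.42387, 0.10370
  X=1: 0.53064, 0.34526
  X=2: 0.10370, 0.00000
  X=3: 0.42387, 0.42387
  (cells with P = 0 contribute 0)
Sum of the 8 terms: H(X,Y) = 2.3549 bits

Marginal of X (row sums):
  P(X=0) = 9/56 + 1/56 = 5/28
  P(X=1) = 3/8 + 3/28 = 27/56
  P(X=2) = 1/56 + 0 = 1/56
  P(X=3) = 9/56 + 9/56 = 9/28
H(X) = -[(5/28)·log₂(5/28) + (27/56)·log₂(27/56) + (1/56)·log₂(1/56) + (9/28)·log₂(9/28)]
  = 0.44383 + 0.50744 + 0.10370 + 0.52632 = 1.5813 bits

H(Y|X) = H(X,Y) - H(X) = 2.3549 - 1.5813 = 0.7736 bits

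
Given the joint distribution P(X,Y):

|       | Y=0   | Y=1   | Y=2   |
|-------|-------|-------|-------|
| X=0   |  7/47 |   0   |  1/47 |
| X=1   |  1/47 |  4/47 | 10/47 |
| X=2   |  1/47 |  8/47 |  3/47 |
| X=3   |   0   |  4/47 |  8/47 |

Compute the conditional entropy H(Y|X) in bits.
1.0004 bits

H(Y|X) = H(X,Y) - H(X)

H(X,Y) = -Σ_{x,y} P(x,y) log₂ P(x,y). Per-cell terms -P(x,y)·log₂P(x,y):
  X=0: 0.409163, 0.000000, 0.118183
  X=1: 0.118183, 0.302518, 0.475034
  X=2: 0.118183, 0.434824, 0.253380
  X=3: 0.000000, 0.302518, 0.434824
  (cells with P = 0 contribute 0)
Sum of the 12 terms: H(X,Y) = 2.96681 bits

Marginal of X (row sums):
  P(X=0) = 7/47 + 0 + 1/47 = 8/47
  P(X=1) = 1/47 + 4/47 + 10/47 = 15/47
  P(X=2) = 1/47 + 8/47 + 3/47 = 12/47
  P(X=3) = 0 + 4/47 + 8/47 = 12/47
H(X) = -[(8/47)·log₂(8/47) + (15/47)·log₂(15/47) + (12/47)·log₂(12/47) + (12/47)·log₂(12/47)]
  = 0.434824 + 0.525861 + 0.502883 + 0.502883 = 1.96645 bits

H(Y|X) = H(X,Y) - H(X) = 2.96681 - 1.96645 = 1.0004 bits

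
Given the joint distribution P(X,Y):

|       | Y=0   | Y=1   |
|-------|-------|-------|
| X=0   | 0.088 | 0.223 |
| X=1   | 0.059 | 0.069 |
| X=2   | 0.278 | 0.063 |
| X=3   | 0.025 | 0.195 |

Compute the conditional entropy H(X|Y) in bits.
1.6633 bits

H(X|Y) = H(X,Y) - H(Y)

H(X,Y) = -Σ_{x,y} P(x,y) log₂ P(x,y). Per-cell terms -P(x,y)·log₂P(x,y):
  X=0: 0.308559, 0.482769
  X=1: 0.240905, 0.266151
  X=2: 0.513422, 0.251276
  X=3: 0.133048, 0.459899
Sum of the 8 terms: H(X,Y) = 2.65603 bits

Marginal of Y (column sums):
  P(Y=0) = 0.088 + 0.059 + 0.278 + 0.025 = 0.450
  P(Y=1) = 0.223 + 0.069 + 0.063 + 0.195 = 0.550
H(Y) = -[0.450·log₂(0.450) + 0.550·log₂(0.550)]
  = 0.518401 + 0.474373 = 0.99277 bits

H(X|Y) = H(X,Y) - H(Y) = 2.65603 - 0.99277 = 1.6633 bits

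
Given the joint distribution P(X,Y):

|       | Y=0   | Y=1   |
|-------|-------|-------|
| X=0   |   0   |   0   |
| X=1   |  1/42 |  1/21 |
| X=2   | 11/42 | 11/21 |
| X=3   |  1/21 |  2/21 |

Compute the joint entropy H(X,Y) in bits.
1.8647 bits

H(X,Y) = -Σ_{x,y} P(x,y) log₂ P(x,y). Per-cell terms -P(x,y)·log₂P(x,y):
  X=0: 0.00000, 0.00000
  X=1: 0.12839, 0.20916
  X=2: 0.50623, 0.48865
  X=3: 0.20916, 0.32308
  (cells with P = 0 contribute 0)
Sum of the 8 terms: H(X,Y) = 1.8647 bits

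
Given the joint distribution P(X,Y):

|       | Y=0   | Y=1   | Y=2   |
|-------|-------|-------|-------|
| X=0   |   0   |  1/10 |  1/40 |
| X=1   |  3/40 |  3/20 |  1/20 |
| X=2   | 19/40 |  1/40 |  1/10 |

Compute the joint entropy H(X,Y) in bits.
2.3475 bits

H(X,Y) = -Σ_{x,y} P(x,y) log₂ P(x,y). Per-cell terms -P(x,y)·log₂P(x,y):
  X=0: 0.0000, 0.3322, 0.1330
  X=1: 0.2803, 0.4105, 0.2161
  X=2: 0.5102, 0.1330, 0.3322
  (cells with P = 0 contribute 0)
Sum of the 9 terms: H(X,Y) = 2.3475 bits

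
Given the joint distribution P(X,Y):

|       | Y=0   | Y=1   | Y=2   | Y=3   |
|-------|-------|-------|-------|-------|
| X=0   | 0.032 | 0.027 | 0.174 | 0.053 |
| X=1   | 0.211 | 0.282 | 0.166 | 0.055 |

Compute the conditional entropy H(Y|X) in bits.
1.7485 bits

H(Y|X) = H(X,Y) - H(X)

H(X,Y) = -Σ_{x,y} P(x,y) log₂ P(x,y). Per-cell terms -P(x,y)·log₂P(x,y):
  X=0: 0.1589, 0.1407, 0.4390, 0.2246
  X=1: 0.4736, 0.5150, 0.4301, 0.2301
Sum of the 8 terms: H(X,Y) = 2.6120 bits

Marginal of X (row sums):
  P(X=0) = 0.032 + 0.027 + 0.174 + 0.053 = 0.286
  P(X=1) = 0.211 + 0.282 + 0.166 + 0.055 = 0.714
H(X) = -[0.286·log₂(0.286) + 0.714·log₂(0.714)]
  = 0.5165 + 0.3470 = 0.8635 bits

H(Y|X) = H(X,Y) - H(X) = 2.6120 - 0.8635 = 1.7485 bits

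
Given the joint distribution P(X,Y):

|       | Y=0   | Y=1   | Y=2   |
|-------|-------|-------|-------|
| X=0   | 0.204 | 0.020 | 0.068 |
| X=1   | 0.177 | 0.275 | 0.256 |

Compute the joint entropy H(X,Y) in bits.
2.3021 bits

H(X,Y) = -Σ_{x,y} P(x,y) log₂ P(x,y). Per-cell terms -P(x,y)·log₂P(x,y):
  X=0: 0.46785, 0.11288, 0.26373
  X=1: 0.44218, 0.51219, 0.50324
Sum of the 6 terms: H(X,Y) = 2.3021 bits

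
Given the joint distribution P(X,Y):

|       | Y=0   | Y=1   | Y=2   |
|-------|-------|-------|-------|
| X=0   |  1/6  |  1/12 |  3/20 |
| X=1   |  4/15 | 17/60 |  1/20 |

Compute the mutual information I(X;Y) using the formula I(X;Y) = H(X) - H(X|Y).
0.1086 bits

I(X;Y) = H(X) - H(X|Y)

Marginal of X (row sums):
  P(X=0) = 1/6 + 1/12 + 3/20 = 2/5
  P(X=1) = 4/15 + 17/60 + 1/20 = 3/5
H(X) = -[(2/5)·log₂(2/5) + (3/5)·log₂(3/5)]
  = 0.5287712 + 0.4421794 = 0.970951 bits

Marginal of Y (column sums):
  P(Y=0) = 1/6 + 4/15 = 13/30
  P(Y=1) = 1/12 + 17/60 = 11/30
  P(Y=2) = 3/20 + 1/20 = 1/5
H(X|Y) = Σ_y P(y)·H(X|Y=y):
  Y=0: P(Y=0) = 13/30, P(X|Y=0) = (5/13, 8/13) → H(X|Y=0) = 0.9612366
  Y=1: P(Y=1) = 11/30, P(X|Y=1) = (5/22, 17/22) → H(X|Y=1) = 0.7732267
  Y=2: P(Y=2) = 1/5, P(X|Y=2) = (3/4, 1/4) → H(X|Y=2) = 0.8112781
H(X|Y) = (13/30)·0.9612366 + (11/30)·0.7732267 + (1/5)·0.8112781 = 0.862308 bits

I(X;Y) = H(X) - H(X|Y) = 0.970951 - 0.862308 = 0.1086 bits

Cross-check via I(X;Y) = H(X) + H(Y) - H(X,Y): computing H(Y) from the column sums and H(X,Y) from the 6 cells in the same way gives H(Y) = 1.517916 bits and H(X,Y) = 2.380224 bits, so
I(X;Y) = 0.970951 + 1.517916 - 2.380224 = 0.1086 bits ✓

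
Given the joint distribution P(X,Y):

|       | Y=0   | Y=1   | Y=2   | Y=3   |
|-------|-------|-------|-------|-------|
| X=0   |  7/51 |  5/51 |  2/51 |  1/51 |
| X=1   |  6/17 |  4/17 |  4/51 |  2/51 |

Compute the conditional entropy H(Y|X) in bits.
1.6349 bits

H(Y|X) = H(X,Y) - H(X)

H(X,Y) = -Σ_{x,y} P(x,y) log₂ P(x,y). Per-cell terms -P(x,y)·log₂P(x,y):
  X=0: 0.39324, 0.32848, 0.18323, 0.11122
  X=1: 0.53029, 0.49117, 0.28803, 0.18323
Sum of the 8 terms: H(X,Y) = 2.5089 bits

Marginal of X (row sums):
  P(X=0) = 7/51 + 5/51 + 2/51 + 1/51 = 5/17
  P(X=1) = 6/17 + 4/17 + 4/51 + 2/51 = 12/17
H(X) = -[(5/17)·log₂(5/17) + (12/17)·log₂(12/17)]
  = 0.51927 + 0.35471 = 0.8740 bits

H(Y|X) = H(X,Y) - H(X) = 2.5089 - 0.8740 = 1.6349 bits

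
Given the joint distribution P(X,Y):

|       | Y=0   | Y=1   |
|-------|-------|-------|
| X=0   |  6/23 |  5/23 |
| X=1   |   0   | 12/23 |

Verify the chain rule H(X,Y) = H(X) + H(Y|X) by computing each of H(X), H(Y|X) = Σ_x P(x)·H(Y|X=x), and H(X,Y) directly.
H(X) = 0.9986 bits, H(Y|X) = 0.4754 bits, H(X,Y) = 1.4740 bits

Marginal of X (row sums):
  P(X=0) = 6/23 + 5/23 = 11/23
  P(X=1) = 0 + 12/23 = 12/23
H(X) = -[(11/23)·log₂(11/23) + (12/23)·log₂(12/23)]
  = 0.5089 + 0.4897 = 0.9986 bits

H(Y|X) = Σ_x P(x)·H(Y|X=x):
  X=0: P(X=0) = 11/23, P(Y|X=0) = (6/11, 5/11) → H(Y|X=0) = 0.9940
  X=1: P(X=1) = 12/23, P(Y|X=1) = (0, 1) → H(Y|X=1) = 0.0000
H(Y|X) = (11/23)·0.9940 + (12/23)·0.0000 = 0.4754 bits

H(X,Y) = -Σ_{x,y} P(x,y) log₂ P(x,y). Per-cell terms -P(x,y)·log₂P(x,y):
  X=0: 0.5057, 0.4786
  X=1: 0.0000, 0.4897
  (cells with P = 0 contribute 0)
Sum of the 4 terms: H(X,Y) = 1.4740 bits

Chain rule check:
  H(X) + H(Y|X) = 0.9986 + 0.4754 = 1.4740 bits
  H(X,Y) = 1.4740 bits
✓ Chain rule verified.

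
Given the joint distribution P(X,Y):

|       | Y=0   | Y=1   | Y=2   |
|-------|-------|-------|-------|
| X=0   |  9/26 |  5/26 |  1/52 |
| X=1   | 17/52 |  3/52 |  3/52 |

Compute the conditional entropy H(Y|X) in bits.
1.1086 bits

H(Y|X) = H(X,Y) - H(X)

H(X,Y) = -Σ_{x,y} P(x,y) log₂ P(x,y). Per-cell terms -P(x,y)·log₂P(x,y):
  X=0: 0.52979, 0.45741, 0.10962
  X=1: 0.52732, 0.23743, 0.23743
Sum of the 6 terms: H(X,Y) = 2.0990 bits

Marginal of X (row sums):
  P(X=0) = 9/26 + 5/26 + 1/52 = 29/52
  P(X=1) = 17/52 + 3/52 + 3/52 = 23/52
H(X) = -[(29/52)·log₂(29/52) + (23/52)·log₂(23/52)]
  = 0.46983 + 0.52054 = 0.9904 bits

H(Y|X) = H(X,Y) - H(X) = 2.0990 - 0.9904 = 1.1086 bits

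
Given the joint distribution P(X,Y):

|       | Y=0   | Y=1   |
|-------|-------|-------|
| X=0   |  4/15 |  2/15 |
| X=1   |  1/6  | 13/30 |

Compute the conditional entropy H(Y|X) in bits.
0.8788 bits

H(Y|X) = H(X,Y) - H(X)

H(X,Y) = -Σ_{x,y} P(x,y) log₂ P(x,y). Per-cell terms -P(x,y)·log₂P(x,y):
  X=0: 0.508504, 0.387585
  X=1: 0.430827, 0.522795
Sum of the 4 terms: H(X,Y) = 1.84971 bits

Marginal of X (row sums):
  P(X=0) = 4/15 + 2/15 = 2/5
  P(X=1) = 1/6 + 13/30 = 3/5
H(X) = -[(2/5)·log₂(2/5) + (3/5)·log₂(3/5)]
  = 0.528771 + 0.442179 = 0.97095 bits

H(Y|X) = H(X,Y) - H(X) = 1.84971 - 0.97095 = 0.8788 bits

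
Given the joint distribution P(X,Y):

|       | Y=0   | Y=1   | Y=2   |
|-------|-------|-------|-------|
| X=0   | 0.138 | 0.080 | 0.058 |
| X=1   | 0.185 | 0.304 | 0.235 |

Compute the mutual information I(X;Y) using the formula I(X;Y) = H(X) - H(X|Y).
0.0381 bits

I(X;Y) = H(X) - H(X|Y)

Marginal of X (row sums):
  P(X=0) = 0.138 + 0.080 + 0.058 = 0.276
  P(X=1) = 0.185 + 0.304 + 0.235 = 0.724
H(X) = -[0.276·log₂(0.276) + 0.724·log₂(0.724)]
  = 0.51260 + 0.33734 = 0.84994 bits

Marginal of Y (column sums):
  P(Y=0) = 0.138 + 0.185 = 0.323
  P(Y=1) = 0.080 + 0.304 = 0.384
  P(Y=2) = 0.058 + 0.235 = 0.293
H(X|Y) = Σ_y P(y)·H(X|Y=y):
  Y=0: P(Y=0) = 0.323, P(X|Y=0) = (138/323, 185/323) → H(X|Y=0) = 0.98467
  Y=1: P(Y=1) = 0.384, P(X|Y=1) = (5/24, 19/24) → H(X|Y=1) = 0.73828
  Y=2: P(Y=2) = 0.293, P(X|Y=2) = (58/293, 235/293) → H(X|Y=2) = 0.71781
H(X|Y) = 0.323·0.98467 + 0.384·0.73828 + 0.293·0.71781 = 0.81187 bits

I(X;Y) = H(X) - H(X|Y) = 0.84994 - 0.81187 = 0.0381 bits

Cross-check via I(X;Y) = H(X) + H(Y) - H(X,Y): computing H(Y) from the column sums and H(X,Y) from the 6 cells in the same way gives H(Y) = 1.57576 bits and H(X,Y) = 2.38763 bits, so
I(X;Y) = 0.84994 + 1.57576 - 2.38763 = 0.0381 bits ✓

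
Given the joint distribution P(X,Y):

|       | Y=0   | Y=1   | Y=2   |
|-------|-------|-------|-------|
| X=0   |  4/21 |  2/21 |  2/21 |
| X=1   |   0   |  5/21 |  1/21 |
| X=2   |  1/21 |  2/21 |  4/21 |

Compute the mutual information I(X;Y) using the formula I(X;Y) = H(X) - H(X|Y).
0.3284 bits

I(X;Y) = H(X) - H(X|Y)

Marginal of X (row sums):
  P(X=0) = 4/21 + 2/21 + 2/21 = 8/21
  P(X=1) = 0 + 5/21 + 1/21 = 2/7
  P(X=2) = 1/21 + 2/21 + 4/21 = 1/3
H(X) = -[(8/21)·log₂(8/21) + (2/7)·log₂(2/7) + (1/3)·log₂(1/3)]
  = 0.5304 + 0.5164 + 0.5283 = 1.5751 bits

Marginal of Y (column sums):
  P(Y=0) = 4/21 + 0 + 1/21 = 5/21
  P(Y=1) = 2/21 + 5/21 + 2/21 = 3/7
  P(Y=2) = 2/21 + 1/21 + 4/21 = 1/3
H(X|Y) = Σ_y P(y)·H(X|Y=y):
  Y=0: P(Y=0) = 5/21, P(X|Y=0) = (4/5, 0, 1/5) → H(X|Y=0) = 0.7219
  Y=1: P(Y=1) = 3/7, P(X|Y=1) = (2/9, 5/9, 2/9) → H(X|Y=1) = 1.4355
  Y=2: P(Y=2) = 1/3, P(X|Y=2) = (2/7, 1/7, 4/7) → H(X|Y=2) = 1.3788
H(X|Y) = (5/21)·0.7219 + (3/7)·1.4355 + (1/3)·1.3788 = 1.2467 bits

I(X;Y) = H(X) - H(X|Y) = 1.5751 - 1.2467 = 0.3284 bits

Cross-check via I(X;Y) = H(X) + H(Y) - H(X,Y): computing H(Y) from the column sums and H(X,Y) from the 9 cells in the same way gives H(Y) = 1.5452 bits and H(X,Y) = 2.7919 bits, so
I(X;Y) = 1.5751 + 1.5452 - 2.7919 = 0.3284 bits ✓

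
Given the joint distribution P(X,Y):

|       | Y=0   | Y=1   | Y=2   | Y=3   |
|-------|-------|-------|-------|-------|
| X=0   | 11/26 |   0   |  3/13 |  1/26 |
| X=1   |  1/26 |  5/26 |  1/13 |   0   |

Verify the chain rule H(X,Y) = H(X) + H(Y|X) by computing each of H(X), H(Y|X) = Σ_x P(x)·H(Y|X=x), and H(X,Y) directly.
H(X) = 0.8905 bits, H(Y|X) = 1.2264 bits, H(X,Y) = 2.1169 bits

Marginal of X (row sums):
  P(X=0) = 11/26 + 0 + 3/13 + 1/26 = 9/13
  P(X=1) = 1/26 + 5/26 + 1/13 + 0 = 4/13
H(X) = -[(9/13)·log₂(9/13) + (4/13)·log₂(4/13)]
  = 0.36728 + 0.52321 = 0.8905 bits

H(Y|X) = Σ_x P(x)·H(Y|X=x):
  X=0: P(X=0) = 9/13, P(Y|X=0) = (11/18, 0, 1/3, 1/18) → H(Y|X=0) = 1.19417
  X=1: P(X=1) = 4/13, P(Y|X=1) = (1/8, 5/8, 1/4, 0) → H(Y|X=1) = 1.29879
H(Y|X) = (9/13)·1.19417 + (4/13)·1.29879 = 1.2264 bits

H(X,Y) = -Σ_{x,y} P(x,y) log₂ P(x,y). Per-cell terms -P(x,y)·log₂P(x,y):
  X=0: 0.52504, 0.00000, 0.48819, 0.18079
  X=1: 0.18079, 0.45741, 0.28465, 0.00000
  (cells with P = 0 contribute 0)
Sum of the 8 terms: H(X,Y) = 2.1169 bits

Chain rule check:
  H(X) + H(Y|X) = 0.8905 + 1.2264 = 2.1169 bits
  H(X,Y) = 2.1169 bits
✓ Chain rule verified.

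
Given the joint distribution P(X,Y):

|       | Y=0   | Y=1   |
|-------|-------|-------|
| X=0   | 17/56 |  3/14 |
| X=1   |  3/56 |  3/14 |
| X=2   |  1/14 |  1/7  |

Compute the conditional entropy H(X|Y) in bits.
1.3885 bits

H(X|Y) = H(X,Y) - H(Y)

H(X,Y) = -Σ_{x,y} P(x,y) log₂ P(x,y). Per-cell terms -P(x,y)·log₂P(x,y):
  X=0: 0.52211, 0.47623
  X=1: 0.22620, 0.47623
  X=2: 0.27195, 0.40105
Sum of the 6 terms: H(X,Y) = 2.37377 bits

Marginal of Y (column sums):
  P(Y=0) = 17/56 + 3/56 + 1/14 = 3/7
  P(Y=1) = 3/14 + 3/14 + 1/7 = 4/7
H(Y) = -[(3/7)·log₂(3/7) + (4/7)·log₂(4/7)]
  = 0.52388 + 0.46135 = 0.98523 bits

H(X|Y) = H(X,Y) - H(Y) = 2.37377 - 0.98523 = 1.3885 bits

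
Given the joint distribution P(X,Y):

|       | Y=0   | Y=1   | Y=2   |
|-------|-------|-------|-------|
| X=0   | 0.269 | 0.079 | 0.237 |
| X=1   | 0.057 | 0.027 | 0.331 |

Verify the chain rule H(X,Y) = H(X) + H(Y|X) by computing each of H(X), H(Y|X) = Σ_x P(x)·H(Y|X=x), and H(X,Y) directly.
H(X) = 0.9791 bits, H(Y|X) = 1.2163 bits, H(X,Y) = 2.1954 bits

Marginal of X (row sums):
  P(X=0) = 0.269 + 0.079 + 0.237 = 0.585
  P(X=1) = 0.057 + 0.027 + 0.331 = 0.415
H(X) = -[0.585·log₂(0.585) + 0.415·log₂(0.415)]
  = 0.452493 + 0.526559 = 0.9791 bits

H(Y|X) = Σ_x P(x)·H(Y|X=x):
  X=0: P(X=0) = 0.585, P(Y|X=0) = (269/585, 79/585, 79/195) → H(Y|X=0) = 1.433568
  X=1: P(X=1) = 0.415, P(Y|X=1) = (57/415, 27/415, 331/415) → H(Y|X=1) = 0.910090
H(Y|X) = 0.585·1.433568 + 0.415·0.910090 = 1.2163 bits

H(X,Y) = -Σ_{x,y} P(x,y) log₂ P(x,y). Per-cell terms -P(x,y)·log₂P(x,y):
  X=0: 0.509573, 0.289298, 0.492259
  X=1: 0.235575, 0.140694, 0.527977
Sum of the 6 terms: H(X,Y) = 2.1954 bits

Chain rule check:
  H(X) + H(Y|X) = 0.9791 + 1.2163 = 2.1954 bits
  H(X,Y) = 2.1954 bits
✓ Chain rule verified.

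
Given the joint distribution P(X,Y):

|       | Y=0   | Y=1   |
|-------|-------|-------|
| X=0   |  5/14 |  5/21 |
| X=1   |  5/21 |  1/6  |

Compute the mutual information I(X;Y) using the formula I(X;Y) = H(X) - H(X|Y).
0.0001 bits

I(X;Y) = H(X) - H(X|Y)

Marginal of X (row sums):
  P(X=0) = 5/14 + 5/21 = 25/42
  P(X=1) = 5/21 + 1/6 = 17/42
H(X) = -[(25/42)·log₂(25/42) + (17/42)·log₂(17/42)]
  = 0.44551 + 0.52816 = 0.97367 bits

Marginal of Y (column sums):
  P(Y=0) = 5/14 + 5/21 = 25/42
  P(Y=1) = 5/21 + 1/6 = 17/42
H(X|Y) = Σ_y P(y)·H(X|Y=y):
  Y=0: P(Y=0) = 25/42, P(X|Y=0) = (3/5, 2/5) → H(X|Y=0) = 0.97095
  Y=1: P(Y=1) = 17/42, P(X|Y=1) = (10/17, 7/17) → H(X|Y=1) = 0.97742
H(X|Y) = (25/42)·0.97095 + (17/42)·0.97742 = 0.97357 bits

I(X;Y) = H(X) - H(X|Y) = 0.97367 - 0.97357 = 0.0001 bits

Cross-check via I(X;Y) = H(X) + H(Y) - H(X,Y): computing H(Y) from the column sums and H(X,Y) from the 4 cells in the same way gives H(Y) = 0.97367 bits and H(X,Y) = 1.94724 bits, so
I(X;Y) = 0.97367 + 0.97367 - 1.94724 = 0.0001 bits ✓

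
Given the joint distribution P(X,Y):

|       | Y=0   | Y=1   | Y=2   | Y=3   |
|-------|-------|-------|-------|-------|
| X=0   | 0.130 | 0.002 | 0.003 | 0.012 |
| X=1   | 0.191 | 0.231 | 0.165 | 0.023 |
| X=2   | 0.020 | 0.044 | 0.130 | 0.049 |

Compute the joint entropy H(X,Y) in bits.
2.9079 bits

H(X,Y) = -Σ_{x,y} P(x,y) log₂ P(x,y). Per-cell terms -P(x,y)·log₂P(x,y):
  X=0: 0.38264, 0.01793, 0.02514, 0.07657
  X=1: 0.45618, 0.48834, 0.42891, 0.12517
  X=2: 0.11288, 0.19828, 0.38264, 0.21320
Sum of the 12 terms: H(X,Y) = 2.9079 bits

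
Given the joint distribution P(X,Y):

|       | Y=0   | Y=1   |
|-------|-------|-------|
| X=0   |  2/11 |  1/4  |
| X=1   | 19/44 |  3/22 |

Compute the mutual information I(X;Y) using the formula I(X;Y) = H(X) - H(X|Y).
0.0867 bits

I(X;Y) = H(X) - H(X|Y)

Marginal of X (row sums):
  P(X=0) = 2/11 + 1/4 = 19/44
  P(X=1) = 19/44 + 3/22 = 25/44
H(X) = -[(19/44)·log₂(19/44) + (25/44)·log₂(25/44)]
  = 0.523149 + 0.463395 = 0.98654 bits

Marginal of Y (column sums):
  P(Y=0) = 2/11 + 19/44 = 27/44
  P(Y=1) = 1/4 + 3/22 = 17/44
H(X|Y) = Σ_y P(y)·H(X|Y=y):
  Y=0: P(Y=0) = 27/44, P(X|Y=0) = (8/27, 19/27) → H(X|Y=0) = 0.876716
  Y=1: P(Y=1) = 17/44, P(X|Y=1) = (11/17, 6/17) → H(X|Y=1) = 0.936667
H(X|Y) = (27/44)·0.876716 + (17/44)·0.936667 = 0.89988 bits

I(X;Y) = H(X) - H(X|Y) = 0.98654 - 0.89988 = 0.0867 bits

Cross-check via I(X;Y) = H(X) + H(Y) - H(X,Y): computing H(Y) from the column sums and H(X,Y) from the 4 cells in the same way gives H(Y) = 0.96241 bits and H(X,Y) = 1.86229 bits, so
I(X;Y) = 0.98654 + 0.96241 - 1.86229 = 0.0867 bits ✓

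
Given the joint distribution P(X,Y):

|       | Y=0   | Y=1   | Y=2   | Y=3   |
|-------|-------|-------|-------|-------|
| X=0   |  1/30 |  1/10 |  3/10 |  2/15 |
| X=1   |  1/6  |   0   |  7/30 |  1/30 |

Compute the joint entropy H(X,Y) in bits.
2.4887 bits

H(X,Y) = -Σ_{x,y} P(x,y) log₂ P(x,y). Per-cell terms -P(x,y)·log₂P(x,y):
  X=0: 0.16356, 0.33219, 0.52109, 0.38759
  X=1: 0.43083, 0.00000, 0.48989, 0.16356
  (cells with P = 0 contribute 0)
Sum of the 8 terms: H(X,Y) = 2.4887 bits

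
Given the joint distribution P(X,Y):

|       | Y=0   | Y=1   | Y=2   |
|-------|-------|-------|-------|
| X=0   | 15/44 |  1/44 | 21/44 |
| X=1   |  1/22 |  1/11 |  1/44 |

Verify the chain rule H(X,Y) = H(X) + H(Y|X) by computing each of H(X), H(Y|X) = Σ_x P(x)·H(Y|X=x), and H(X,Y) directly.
H(X) = 0.6321 bits, H(Y|X) = 1.1718 bits, H(X,Y) = 1.8039 bits

Marginal of X (row sums):
  P(X=0) = 15/44 + 1/44 + 21/44 = 37/44
  P(X=1) = 1/22 + 1/11 + 1/44 = 7/44
H(X) = -[(37/44)·log₂(37/44) + (7/44)·log₂(7/44)]
  = 0.21021 + 0.42192 = 0.6321 bits

H(Y|X) = Σ_x P(x)·H(Y|X=x):
  X=0: P(X=0) = 37/44, P(Y|X=0) = (15/37, 1/37, 21/37) → H(Y|X=0) = 1.13264
  X=1: P(X=1) = 7/44, P(Y|X=1) = (2/7, 4/7, 1/7) → H(Y|X=1) = 1.37878
H(Y|X) = (37/44)·1.13264 + (7/44)·1.37878 = 1.1718 bits

H(X,Y) = -Σ_{x,y} P(x,y) log₂ P(x,y). Per-cell terms -P(x,y)·log₂P(x,y):
  X=0: 0.52928, 0.12408, 0.50930
  X=1: 0.20270, 0.31449, 0.12408
Sum of the 6 terms: H(X,Y) = 1.8039 bits

Chain rule check:
  H(X) + H(Y|X) = 0.6321 + 1.1718 = 1.8039 bits
  H(X,Y) = 1.8039 bits
✓ Chain rule verified.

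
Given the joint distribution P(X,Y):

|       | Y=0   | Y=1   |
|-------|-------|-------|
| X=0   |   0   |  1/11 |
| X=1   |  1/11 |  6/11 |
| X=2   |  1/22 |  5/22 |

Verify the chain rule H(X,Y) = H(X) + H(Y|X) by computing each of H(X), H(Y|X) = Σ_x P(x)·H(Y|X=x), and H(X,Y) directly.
H(X) = 1.2407 bits, H(Y|X) = 0.5538 bits, H(X,Y) = 1.7945 bits

Marginal of X (row sums):
  P(X=0) = 0 + 1/11 = 1/11
  P(X=1) = 1/11 + 6/11 = 7/11
  P(X=2) = 1/22 + 5/22 = 3/11
H(X) = -[(1/11)·log₂(1/11) + (7/11)·log₂(7/11) + (3/11)·log₂(3/11)]
  = 0.3145 + 0.4150 + 0.5112 = 1.2407 bits

H(Y|X) = Σ_x P(x)·H(Y|X=x):
  X=0: P(X=0) = 1/11, P(Y|X=0) = (0, 1) → H(Y|X=0) = 0.0000
  X=1: P(X=1) = 7/11, P(Y|X=1) = (1/7, 6/7) → H(Y|X=1) = 0.5917
  X=2: P(X=2) = 3/11, P(Y|X=2) = (1/6, 5/6) → H(Y|X=2) = 0.6500
H(Y|X) = (1/11)·0.0000 + (7/11)·0.5917 + (3/11)·0.6500 = 0.5538 bits

H(X,Y) = -Σ_{x,y} P(x,y) log₂ P(x,y). Per-cell terms -P(x,y)·log₂P(x,y):
  X=0: 0.0000, 0.3145
  X=1: 0.3145, 0.4770
  X=2: 0.2027, 0.4858
  (cells with P = 0 contribute 0)
Sum of the 6 terms: H(X,Y) = 1.7945 bits

Chain rule check:
  H(X) + H(Y|X) = 1.2407 + 0.5538 = 1.7945 bits
  H(X,Y) = 1.7945 bits
✓ Chain rule verified.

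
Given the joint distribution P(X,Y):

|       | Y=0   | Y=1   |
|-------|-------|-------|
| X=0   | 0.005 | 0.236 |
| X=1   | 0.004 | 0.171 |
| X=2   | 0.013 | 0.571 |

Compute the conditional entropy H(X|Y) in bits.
1.3879 bits

H(X|Y) = H(X,Y) - H(Y)

H(X,Y) = -Σ_{x,y} P(x,y) log₂ P(x,y). Per-cell terms -P(x,y)·log₂P(x,y):
  X=0: 0.03822, 0.49162
  X=1: 0.03186, 0.43570
  X=2: 0.08145, 0.46162
Sum of the 6 terms: H(X,Y) = 1.54047 bits

Marginal of Y (column sums):
  P(Y=0) = 0.005 + 0.004 + 0.013 = 0.022
  P(Y=1) = 0.236 + 0.171 + 0.571 = 0.978
H(Y) = -[0.022·log₂(0.022) + 0.978·log₂(0.978)]
  = 0.12114 + 0.03139 = 0.15253 bits

H(X|Y) = H(X,Y) - H(Y) = 1.54047 - 0.15253 = 1.3879 bits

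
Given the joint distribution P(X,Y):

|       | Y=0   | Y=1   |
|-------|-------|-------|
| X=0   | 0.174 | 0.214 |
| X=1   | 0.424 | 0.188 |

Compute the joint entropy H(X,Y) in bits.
1.8931 bits

H(X,Y) = -Σ_{x,y} P(x,y) log₂ P(x,y). Per-cell terms -P(x,y)·log₂P(x,y):
  X=0: 0.43897, 0.47600
  X=1: 0.52485, 0.45330
Sum of the 4 terms: H(X,Y) = 1.8931 bits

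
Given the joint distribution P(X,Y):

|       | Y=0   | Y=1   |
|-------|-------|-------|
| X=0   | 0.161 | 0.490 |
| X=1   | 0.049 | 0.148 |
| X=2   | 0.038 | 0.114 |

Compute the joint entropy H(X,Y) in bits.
2.0861 bits

H(X,Y) = -Σ_{x,y} P(x,y) log₂ P(x,y). Per-cell terms -P(x,y)·log₂P(x,y):
  X=0: 0.42421, 0.50428
  X=1: 0.21320, 0.40794
  X=2: 0.17928, 0.35715
Sum of the 6 terms: H(X,Y) = 2.0861 bits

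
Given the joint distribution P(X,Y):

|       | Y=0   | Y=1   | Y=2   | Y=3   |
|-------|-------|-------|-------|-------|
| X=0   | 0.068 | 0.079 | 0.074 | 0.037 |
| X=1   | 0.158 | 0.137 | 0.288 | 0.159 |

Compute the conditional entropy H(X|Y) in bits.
0.8055 bits

H(X|Y) = H(X,Y) - H(Y)

H(X,Y) = -Σ_{x,y} P(x,y) log₂ P(x,y). Per-cell terms -P(x,y)·log₂P(x,y):
  X=0: 0.263726, 0.289298, 0.277968, 0.175984
  X=1: 0.420597, 0.392882, 0.517207, 0.421811
Sum of the 8 terms: H(X,Y) = 2.75947 bits

Marginal of Y (column sums):
  P(Y=0) = 0.068 + 0.158 = 0.226
  P(Y=1) = 0.079 + 0.137 = 0.216
  P(Y=2) = 0.074 + 0.288 = 0.362
  P(Y=3) = 0.037 + 0.159 = 0.196
H(Y) = -[0.226·log₂(0.226) + 0.216·log₂(0.216) + 0.362·log₂(0.362) + 0.196·log₂(0.196)]
  = 0.484907 + 0.477554 + 0.530670 + 0.460811 = 1.95394 bits

H(X|Y) = H(X,Y) - H(Y) = 2.75947 - 1.95394 = 0.8055 bits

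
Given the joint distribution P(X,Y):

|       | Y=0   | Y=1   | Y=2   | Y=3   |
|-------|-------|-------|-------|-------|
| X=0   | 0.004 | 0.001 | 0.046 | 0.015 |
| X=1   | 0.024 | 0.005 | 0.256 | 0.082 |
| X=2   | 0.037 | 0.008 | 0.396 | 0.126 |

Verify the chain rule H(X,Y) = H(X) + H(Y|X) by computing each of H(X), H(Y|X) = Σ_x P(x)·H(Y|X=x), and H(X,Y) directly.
H(X) = 1.2537 bits, H(Y|X) = 1.1873 bits, H(X,Y) = 2.4410 bits

Marginal of X (row sums):
  P(X=0) = 0.004 + 0.001 + 0.046 + 0.015 = 0.066
  P(X=1) = 0.024 + 0.005 + 0.256 + 0.082 = 0.367
  P(X=2) = 0.037 + 0.008 + 0.396 + 0.126 = 0.567
H(X) = -[0.066·log₂(0.066) + 0.367·log₂(0.367) + 0.567·log₂(0.567)]
  = 0.25881 + 0.53074 + 0.46413 = 1.2537 bits

H(Y|X) = Σ_x P(x)·H(Y|X=x):
  X=0: P(X=0) = 0.066, P(Y|X=0) = (2/33, 1/66, 23/33, 5/22) → H(Y|X=0) = 1.18550
  X=1: P(X=1) = 0.367, P(Y|X=1) = (24/367, 5/367, 256/367, 82/367) → H(Y|X=1) = 1.18730
  X=2: P(X=2) = 0.567, P(Y|X=2) = (37/567, 8/567, 44/63, 2/9) → H(Y|X=2) = 1.18757
H(Y|X) = 0.066·1.18550 + 0.367·1.18730 + 0.567·1.18757 = 1.1873 bits

H(X,Y) = -Σ_{x,y} P(x,y) log₂ P(x,y). Per-cell terms -P(x,y)·log₂P(x,y):
  X=0: 0.03186, 0.00997, 0.20434, 0.09088
  X=1: 0.12914, 0.03822, 0.50324, 0.29588
  X=2: 0.17598, 0.05573, 0.52923, 0.37655
Sum of the 12 terms: H(X,Y) = 2.4410 bits

Chain rule check:
  H(X) + H(Y|X) = 1.2537 + 1.1873 = 2.4410 bits
  H(X,Y) = 2.4410 bits
✓ Chain rule verified.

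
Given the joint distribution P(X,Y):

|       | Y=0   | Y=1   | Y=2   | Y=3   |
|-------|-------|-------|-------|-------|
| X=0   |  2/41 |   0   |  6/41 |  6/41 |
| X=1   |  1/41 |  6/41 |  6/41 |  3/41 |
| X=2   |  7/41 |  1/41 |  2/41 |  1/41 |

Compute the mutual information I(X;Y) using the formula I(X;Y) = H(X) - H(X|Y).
0.3745 bits

I(X;Y) = H(X) - H(X|Y)

Marginal of X (row sums):
  P(X=0) = 2/41 + 0 + 6/41 + 6/41 = 14/41
  P(X=1) = 1/41 + 6/41 + 6/41 + 3/41 = 16/41
  P(X=2) = 7/41 + 1/41 + 2/41 + 1/41 = 11/41
H(X) = -[(14/41)·log₂(14/41) + (16/41)·log₂(16/41) + (11/41)·log₂(11/41)]
  = 0.529336 + 0.529776 + 0.509252 = 1.56836 bits

Marginal of Y (column sums):
  P(Y=0) = 2/41 + 1/41 + 7/41 = 10/41
  P(Y=1) = 0 + 6/41 + 1/41 = 7/41
  P(Y=2) = 6/41 + 6/41 + 2/41 = 14/41
  P(Y=3) = 6/41 + 3/41 + 1/41 = 10/41
H(X|Y) = Σ_y P(y)·H(X|Y=y):
  Y=0: P(Y=0) = 10/41, P(X|Y=0) = (1/5, 1/10, 7/10) → H(X|Y=0) = 1.156780
  Y=1: P(Y=1) = 7/41, P(X|Y=1) = (0, 6/7, 1/7) → H(X|Y=1) = 0.591673
  Y=2: P(Y=2) = 14/41, P(X|Y=2) = (3/7, 3/7, 1/7) → H(X|Y=2) = 1.448816
  Y=3: P(Y=3) = 10/41, P(X|Y=3) = (3/5, 3/10, 1/10) → H(X|Y=3) = 1.295462
H(X|Y) = (10/41)·1.156780 + (7/41)·0.591673 + (14/41)·1.448816 + (10/41)·1.295462 = 1.19384 bits

I(X;Y) = H(X) - H(X|Y) = 1.56836 - 1.19384 = 0.3745 bits

Cross-check via I(X;Y) = H(X) + H(Y) - H(X,Y): computing H(Y) from the column sums and H(X,Y) from the 12 cells in the same way gives H(Y) = 1.95772 bits and H(X,Y) = 3.15156 bits, so
I(X;Y) = 1.56836 + 1.95772 - 3.15156 = 0.3745 bits ✓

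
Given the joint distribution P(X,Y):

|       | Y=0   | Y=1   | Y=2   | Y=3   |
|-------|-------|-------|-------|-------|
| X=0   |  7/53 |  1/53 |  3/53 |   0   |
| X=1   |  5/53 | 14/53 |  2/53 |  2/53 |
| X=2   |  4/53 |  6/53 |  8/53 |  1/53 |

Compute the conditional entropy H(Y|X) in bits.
1.5467 bits

H(Y|X) = H(X,Y) - H(X)

H(X,Y) = -Σ_{x,y} P(x,y) log₂ P(x,y). Per-cell terms -P(x,y)·log₂P(x,y):
  X=0: 0.38574, 0.10807, 0.23451, 0.00000
  X=1: 0.32132, 0.50732, 0.17841, 0.17841
  X=2: 0.28135, 0.35581, 0.41176, 0.10807
  (cells with P = 0 contribute 0)
Sum of the 12 terms: H(X,Y) = 3.07077 bits

Marginal of X (row sums):
  P(X=0) = 7/53 + 1/53 + 3/53 + 0 = 11/53
  P(X=1) = 5/53 + 14/53 + 2/53 + 2/53 = 23/53
  P(X=2) = 4/53 + 6/53 + 8/53 + 1/53 = 19/53
H(X) = -[(11/53)·log₂(11/53) + (23/53)·log₂(23/53) + (19/53)·log₂(19/53)]
  = 0.47082 + 0.52265 + 0.53056 = 1.52403 bits

H(Y|X) = H(X,Y) - H(X) = 3.07077 - 1.52403 = 1.5467 bits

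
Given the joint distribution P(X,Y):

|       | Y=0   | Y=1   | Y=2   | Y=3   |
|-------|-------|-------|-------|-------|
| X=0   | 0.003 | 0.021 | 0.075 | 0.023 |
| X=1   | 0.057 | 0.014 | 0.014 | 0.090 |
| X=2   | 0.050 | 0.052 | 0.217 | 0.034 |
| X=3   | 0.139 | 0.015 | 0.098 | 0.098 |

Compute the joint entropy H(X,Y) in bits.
3.4938 bits

H(X,Y) = -Σ_{x,y} P(x,y) log₂ P(x,y). Per-cell terms -P(x,y)·log₂P(x,y):
  X=0: 0.0251, 0.1170, 0.2803, 0.1252
  X=1: 0.2356, 0.0862, 0.0862, 0.3127
  X=2: 0.2161, 0.2218, 0.4783, 0.1659
  X=3: 0.3957, 0.0909, 0.3284, 0.3284
Sum of the 16 terms: H(X,Y) = 3.4938 bits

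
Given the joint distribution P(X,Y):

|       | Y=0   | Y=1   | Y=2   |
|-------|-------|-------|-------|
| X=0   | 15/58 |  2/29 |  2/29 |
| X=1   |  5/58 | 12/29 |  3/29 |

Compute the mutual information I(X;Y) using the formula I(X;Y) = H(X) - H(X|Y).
0.2361 bits

I(X;Y) = H(X) - H(X|Y)

Marginal of X (row sums):
  P(X=0) = 15/58 + 2/29 + 2/29 = 23/58
  P(X=1) = 5/58 + 12/29 + 3/29 = 35/58
H(X) = -[(23/58)·log₂(23/58) + (35/58)·log₂(35/58)]
  = 0.5292 + 0.4397 = 0.9689 bits

Marginal of Y (column sums):
  P(Y=0) = 15/58 + 5/58 = 10/29
  P(Y=1) = 2/29 + 12/29 = 14/29
  P(Y=2) = 2/29 + 3/29 = 5/29
H(X|Y) = Σ_y P(y)·H(X|Y=y):
  Y=0: P(Y=0) = 10/29, P(X|Y=0) = (3/4, 1/4) → H(X|Y=0) = 0.8113
  Y=1: P(Y=1) = 14/29, P(X|Y=1) = (1/7, 6/7) → H(X|Y=1) = 0.5917
  Y=2: P(Y=2) = 5/29, P(X|Y=2) = (2/5, 3/5) → H(X|Y=2) = 0.9710
H(X|Y) = (10/29)·0.8113 + (14/29)·0.5917 + (5/29)·0.9710 = 0.7328 bits

I(X;Y) = H(X) - H(X|Y) = 0.9689 - 0.7328 = 0.2361 bits

Cross-check via I(X;Y) = H(X) + H(Y) - H(X,Y): computing H(Y) from the column sums and H(X,Y) from the 6 cells in the same way gives H(Y) = 1.4741 bits and H(X,Y) = 2.2069 bits, so
I(X;Y) = 0.9689 + 1.4741 - 2.2069 = 0.2361 bits ✓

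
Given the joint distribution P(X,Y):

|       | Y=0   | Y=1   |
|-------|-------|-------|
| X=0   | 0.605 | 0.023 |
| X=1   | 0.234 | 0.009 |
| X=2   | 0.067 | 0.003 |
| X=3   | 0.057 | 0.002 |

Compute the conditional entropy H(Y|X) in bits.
0.2283 bits

H(Y|X) = H(X,Y) - H(X)

H(X,Y) = -Σ_{x,y} P(x,y) log₂ P(x,y). Per-cell terms -P(x,y)·log₂P(x,y):
  X=0: 0.43862, 0.12517
  X=1: 0.49033, 0.06116
  X=2: 0.26128, 0.02514
  X=3: 0.23557, 0.01793
Sum of the 8 terms: H(X,Y) = 1.6552 bits

Marginal of X (row sums):
  P(X=0) = 0.605 + 0.023 = 0.628
  P(X=1) = 0.234 + 0.009 = 0.243
  P(X=2) = 0.067 + 0.003 = 0.070
  P(X=3) = 0.057 + 0.002 = 0.059
H(X) = -[0.628·log₂(0.628) + 0.243·log₂(0.243) + 0.070·log₂(0.070) + 0.059·log₂(0.059)]
  = 0.42149 + 0.49596 + 0.26856 + 0.24091 = 1.4269 bits

H(Y|X) = H(X,Y) - H(X) = 1.6552 - 1.4269 = 0.2283 bits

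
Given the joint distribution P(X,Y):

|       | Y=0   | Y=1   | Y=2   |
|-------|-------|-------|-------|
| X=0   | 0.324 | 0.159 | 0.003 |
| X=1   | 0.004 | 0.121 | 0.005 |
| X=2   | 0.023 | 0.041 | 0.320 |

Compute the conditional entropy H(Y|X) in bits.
0.8339 bits

H(Y|X) = H(X,Y) - H(X)

H(X,Y) = -Σ_{x,y} P(x,y) log₂ P(x,y). Per-cell terms -P(x,y)·log₂P(x,y):
  X=0: 0.526803, 0.421811, 0.025142
  X=1: 0.031863, 0.368677, 0.038219
  X=2: 0.125171, 0.188938, 0.526034
Sum of the 9 terms: H(X,Y) = 2.25266 bits

Marginal of X (row sums):
  P(X=0) = 0.324 + 0.159 + 0.003 = 0.486
  P(X=1) = 0.004 + 0.121 + 0.005 = 0.130
  P(X=2) = 0.023 + 0.041 + 0.320 = 0.384
H(X) = -[0.486·log₂(0.486) + 0.130·log₂(0.130) + 0.384·log₂(0.384)]
  = 0.505912 + 0.382644 + 0.530236 = 1.41879 bits

H(Y|X) = H(X,Y) - H(X) = 2.25266 - 1.41879 = 0.8339 bits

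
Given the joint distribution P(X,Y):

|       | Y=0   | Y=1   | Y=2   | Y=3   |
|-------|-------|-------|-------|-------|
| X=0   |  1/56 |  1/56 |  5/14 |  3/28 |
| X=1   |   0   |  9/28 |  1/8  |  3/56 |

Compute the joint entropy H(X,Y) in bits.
2.2107 bits

H(X,Y) = -Σ_{x,y} P(x,y) log₂ P(x,y). Per-cell terms -P(x,y)·log₂P(x,y):
  X=0: 0.1037, 0.1037, 0.5305, 0.3453
  X=1: 0.0000, 0.5263, 0.3750, 0.2262
  (cells with P = 0 contribute 0)
Sum of the 8 terms: H(X,Y) = 2.2107 bits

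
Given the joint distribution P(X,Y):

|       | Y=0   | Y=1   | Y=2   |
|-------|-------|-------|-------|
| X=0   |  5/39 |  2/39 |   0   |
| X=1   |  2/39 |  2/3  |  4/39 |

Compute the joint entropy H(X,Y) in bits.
1.5464 bits

H(X,Y) = -Σ_{x,y} P(x,y) log₂ P(x,y). Per-cell terms -P(x,y)·log₂P(x,y):
  X=0: 0.37993, 0.21976, 0.00000
  X=1: 0.21976, 0.38998, 0.33696
  (cells with P = 0 contribute 0)
Sum of the 6 terms: H(X,Y) = 1.5464 bits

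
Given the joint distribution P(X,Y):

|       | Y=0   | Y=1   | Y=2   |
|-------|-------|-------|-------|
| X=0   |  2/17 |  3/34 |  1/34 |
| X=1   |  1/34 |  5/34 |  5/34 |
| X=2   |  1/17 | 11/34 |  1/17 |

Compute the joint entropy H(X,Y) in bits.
2.7925 bits

H(X,Y) = -Σ_{x,y} P(x,y) log₂ P(x,y). Per-cell terms -P(x,y)·log₂P(x,y):
  X=0: 0.36323, 0.30904, 0.14963
  X=1: 0.14963, 0.40670, 0.40670
  X=2: 0.24044, 0.52672, 0.24044
Sum of the 9 terms: H(X,Y) = 2.7925 bits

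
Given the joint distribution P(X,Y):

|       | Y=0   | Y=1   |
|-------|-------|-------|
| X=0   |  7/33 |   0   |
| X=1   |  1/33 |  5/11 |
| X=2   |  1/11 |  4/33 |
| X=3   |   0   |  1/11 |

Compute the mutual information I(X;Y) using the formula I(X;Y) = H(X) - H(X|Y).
0.5458 bits

I(X;Y) = H(X) - H(X|Y)

Marginal of X (row sums):
  P(X=0) = 7/33 + 0 = 7/33
  P(X=1) = 1/33 + 5/11 = 16/33
  P(X=2) = 1/11 + 4/33 = 7/33
  P(X=3) = 0 + 1/11 = 1/11
H(X) = -[(7/33)·log₂(7/33) + (16/33)·log₂(16/33) + (7/33)·log₂(7/33) + (1/11)·log₂(1/11)]
  = 0.47452 + 0.50637 + 0.47452 + 0.31449 = 1.7699 bits

Marginal of Y (column sums):
  P(Y=0) = 7/33 + 1/33 + 1/11 + 0 = 1/3
  P(Y=1) = 0 + 5/11 + 4/33 + 1/11 = 2/3
H(X|Y) = Σ_y P(y)·H(X|Y=y):
  Y=0: P(Y=0) = 1/3, P(X|Y=0) = (7/11, 1/11, 3/11, 0) → H(X|Y=0) = 1.24067
  Y=1: P(Y=1) = 2/3, P(X|Y=1) = (0, 15/22, 2/11, 3/22) → H(X|Y=1) = 1.21587
H(X|Y) = (1/3)·1.24067 + (2/3)·1.21587 = 1.2241 bits

I(X;Y) = H(X) - H(X|Y) = 1.7699 - 1.2241 = 0.5458 bits

Cross-check via I(X;Y) = H(X) + H(Y) - H(X,Y): computing H(Y) from the column sums and H(X,Y) from the 8 cells in the same way gives H(Y) = 0.9183 bits and H(X,Y) = 2.1424 bits, so
I(X;Y) = 1.7699 + 0.9183 - 2.1424 = 0.5458 bits ✓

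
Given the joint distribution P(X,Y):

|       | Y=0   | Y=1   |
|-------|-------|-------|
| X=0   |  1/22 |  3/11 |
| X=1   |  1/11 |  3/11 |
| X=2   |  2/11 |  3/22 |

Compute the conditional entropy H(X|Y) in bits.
1.4764 bits

H(X|Y) = H(X,Y) - H(Y)

H(X,Y) = -Σ_{x,y} P(x,y) log₂ P(x,y). Per-cell terms -P(x,y)·log₂P(x,y):
  X=0: 0.2027, 0.5112
  X=1: 0.3145, 0.5112
  X=2: 0.4472, 0.3920
Sum of the 6 terms: H(X,Y) = 2.3788 bits

Marginal of Y (column sums):
  P(Y=0) = 1/22 + 1/11 + 2/11 = 7/22
  P(Y=1) = 3/11 + 3/11 + 3/22 = 15/22
H(Y) = -[(7/22)·log₂(7/22) + (15/22)·log₂(15/22)]
  = 0.5257 + 0.3767 = 0.9024 bits

H(X|Y) = H(X,Y) - H(Y) = 2.3788 - 0.9024 = 1.4764 bits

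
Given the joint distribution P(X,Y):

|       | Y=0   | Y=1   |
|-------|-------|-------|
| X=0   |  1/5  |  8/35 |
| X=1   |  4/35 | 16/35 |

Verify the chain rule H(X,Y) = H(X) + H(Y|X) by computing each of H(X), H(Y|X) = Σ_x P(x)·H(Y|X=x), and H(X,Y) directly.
H(X) = 0.9852 bits, H(Y|X) = 0.8397 bits, H(X,Y) = 1.8250 bits

Marginal of X (row sums):
  P(X=0) = 1/5 + 8/35 = 3/7
  P(X=1) = 4/35 + 16/35 = 4/7
H(X) = -[(3/7)·log₂(3/7) + (4/7)·log₂(4/7)]
  = 0.523882 + 0.461346 = 0.9852 bits

H(Y|X) = Σ_x P(x)·H(Y|X=x):
  X=0: P(X=0) = 3/7, P(Y|X=0) = (7/15, 8/15) → H(Y|X=0) = 0.996792
  X=1: P(X=1) = 4/7, P(Y|X=1) = (1/5, 4/5) → H(Y|X=1) = 0.721928
H(Y|X) = (3/7)·0.996792 + (4/7)·0.721928 = 0.8397 bits

H(X,Y) = -Σ_{x,y} P(x,y) log₂ P(x,y). Per-cell terms -P(x,y)·log₂P(x,y):
  X=0: 0.464386, 0.486693
  X=1: 0.357632, 0.516244
Sum of the 4 terms: H(X,Y) = 1.8250 bits

Chain rule check:
  H(X) + H(Y|X) = 0.9852 + 0.8397 = 1.8249 bits
  H(X,Y) = 1.8250 bits
✓ Chain rule verified (Δ = 0.0001 is 4-dp rounding noise: each of the three values was rounded independently).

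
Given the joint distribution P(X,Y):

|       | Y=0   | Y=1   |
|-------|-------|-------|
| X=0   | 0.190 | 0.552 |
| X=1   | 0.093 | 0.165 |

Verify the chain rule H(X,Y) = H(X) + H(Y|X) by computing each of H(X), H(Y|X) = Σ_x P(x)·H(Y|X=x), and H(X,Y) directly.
H(X) = 0.8237 bits, H(Y|X) = 0.8523 bits, H(X,Y) = 1.6760 bits

Marginal of X (row sums):
  P(X=0) = 0.190 + 0.552 = 0.742
  P(X=1) = 0.093 + 0.165 = 0.258
H(X) = -[0.742·log₂(0.742) + 0.258·log₂(0.258)]
  = 0.3194 + 0.5043 = 0.8237 bits

H(Y|X) = Σ_x P(x)·H(Y|X=x):
  X=0: P(X=0) = 0.742, P(Y|X=0) = (95/371, 276/371) → H(Y|X=0) = 0.8207
  X=1: P(X=1) = 0.258, P(Y|X=1) = (31/86, 55/86) → H(Y|X=1) = 0.9431
H(Y|X) = 0.742·0.8207 + 0.258·0.9431 = 0.8523 bits

H(X,Y) = -Σ_{x,y} P(x,y) log₂ P(x,y). Per-cell terms -P(x,y)·log₂P(x,y):
  X=0: 0.4552, 0.4732
  X=1: 0.3187, 0.4289
Sum of the 4 terms: H(X,Y) = 1.6760 bits

Chain rule check:
  H(X) + H(Y|X) = 0.8237 + 0.8523 = 1.6760 bits
  H(X,Y) = 1.6760 bits
✓ Chain rule verified.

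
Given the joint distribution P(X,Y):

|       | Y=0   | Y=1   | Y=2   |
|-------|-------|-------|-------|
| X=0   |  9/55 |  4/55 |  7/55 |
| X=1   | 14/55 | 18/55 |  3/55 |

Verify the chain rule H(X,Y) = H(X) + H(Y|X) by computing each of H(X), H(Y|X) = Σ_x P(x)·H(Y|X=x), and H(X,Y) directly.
H(X) = 0.9457 bits, H(Y|X) = 1.3939 bits, H(X,Y) = 2.3396 bits

Marginal of X (row sums):
  P(X=0) = 9/55 + 4/55 + 7/55 = 4/11
  P(X=1) = 14/55 + 18/55 + 3/55 = 7/11
H(X) = -[(4/11)·log₂(4/11) + (7/11)·log₂(7/11)]
  = 0.53070 + 0.41496 = 0.9457 bits

H(Y|X) = Σ_x P(x)·H(Y|X=x):
  X=0: P(X=0) = 4/11, P(Y|X=0) = (9/20, 1/5, 7/20) → H(Y|X=0) = 1.51289
  X=1: P(X=1) = 7/11, P(Y|X=1) = (2/5, 18/35, 3/35) → H(Y|X=1) = 1.32595
H(Y|X) = (4/11)·1.51289 + (7/11)·1.32595 = 1.3939 bits

H(X,Y) = -Σ_{x,y} P(x,y) log₂ P(x,y). Per-cell terms -P(x,y)·log₂P(x,y):
  X=0: 0.42733, 0.27501, 0.37851
  X=1: 0.50247, 0.52738, 0.22889
Sum of the 6 terms: H(X,Y) = 2.3396 bits

Chain rule check:
  H(X) + H(Y|X) = 0.9457 + 1.3939 = 2.3396 bits
  H(X,Y) = 2.3396 bits
✓ Chain rule verified.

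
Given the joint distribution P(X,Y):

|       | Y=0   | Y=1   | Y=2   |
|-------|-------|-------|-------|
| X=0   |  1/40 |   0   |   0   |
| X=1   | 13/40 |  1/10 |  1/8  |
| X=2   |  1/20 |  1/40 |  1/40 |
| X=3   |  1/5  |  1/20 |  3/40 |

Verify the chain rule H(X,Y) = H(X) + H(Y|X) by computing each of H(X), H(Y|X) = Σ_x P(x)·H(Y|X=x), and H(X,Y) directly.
H(X) = 1.4666 bits, H(Y|X) = 1.3436 bits, H(X,Y) = 2.8102 bits

Marginal of X (row sums):
  P(X=0) = 1/40 + 0 + 0 = 1/40
  P(X=1) = 13/40 + 1/10 + 1/8 = 11/20
  P(X=2) = 1/20 + 1/40 + 1/40 = 1/10
  P(X=3) = 1/5 + 1/20 + 3/40 = 13/40
H(X) = -[(1/40)·log₂(1/40) + (11/20)·log₂(11/20) + (1/10)·log₂(1/10) + (13/40)·log₂(13/40)]
  = 0.13305 + 0.47437 + 0.33219 + 0.52698 = 1.4666 bits

H(Y|X) = Σ_x P(x)·H(Y|X=x):
  X=0: P(X=0) = 1/40, P(Y|X=0) = (1, 0, 0) → H(Y|X=0) = 0.00000
  X=1: P(X=1) = 11/20, P(Y|X=1) = (13/22, 2/11, 5/22) → H(Y|X=1) = 1.38146
  X=2: P(X=2) = 1/10, P(Y|X=2) = (1/2, 1/4, 1/4) → H(Y|X=2) = 1.50000
  X=3: P(X=3) = 13/40, P(Y|X=3) = (8/13, 2/13, 3/13) → H(Y|X=3) = 1.33468
H(Y|X) = (1/40)·0.00000 + (11/20)·1.38146 + (1/10)·1.50000 + (13/40)·1.33468 = 1.3436 bits

H(X,Y) = -Σ_{x,y} P(x,y) log₂ P(x,y). Per-cell terms -P(x,y)·log₂P(x,y):
  X=0: 0.13305, 0.00000, 0.00000
  X=1: 0.52698, 0.33219, 0.37500
  X=2: 0.21610, 0.13305, 0.13305
  X=3: 0.46439, 0.21610, 0.28027
  (cells with P = 0 contribute 0)
Sum of the 12 terms: H(X,Y) = 2.8102 bits

Chain rule check:
  H(X) + H(Y|X) = 1.4666 + 1.3436 = 2.8102 bits
  H(X,Y) = 2.8102 bits
✓ Chain rule verified.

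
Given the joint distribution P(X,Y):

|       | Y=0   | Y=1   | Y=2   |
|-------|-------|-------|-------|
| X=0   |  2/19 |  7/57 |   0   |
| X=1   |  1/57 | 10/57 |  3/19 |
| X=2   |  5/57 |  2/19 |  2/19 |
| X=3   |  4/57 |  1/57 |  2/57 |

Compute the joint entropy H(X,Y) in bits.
3.2094 bits

H(X,Y) = -Σ_{x,y} P(x,y) log₂ P(x,y). Per-cell terms -P(x,y)·log₂P(x,y):
  X=0: 0.34189, 0.37156, 0.00000
  X=1: 0.10233, 0.44052, 0.42047
  X=2: 0.30798, 0.34189, 0.34189
  X=3: 0.26897, 0.10233, 0.16958
  (cells with P = 0 contribute 0)
Sum of the 12 terms: H(X,Y) = 3.2094 bits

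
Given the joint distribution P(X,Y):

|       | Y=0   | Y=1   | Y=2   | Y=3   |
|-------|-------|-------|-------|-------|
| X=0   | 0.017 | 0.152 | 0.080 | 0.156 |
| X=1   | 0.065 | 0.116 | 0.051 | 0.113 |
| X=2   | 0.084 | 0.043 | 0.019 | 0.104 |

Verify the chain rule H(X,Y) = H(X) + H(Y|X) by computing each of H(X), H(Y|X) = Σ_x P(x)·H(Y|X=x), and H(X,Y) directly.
H(X) = 1.5578 bits, H(Y|X) = 1.7997 bits, H(X,Y) = 3.3575 bits

Marginal of X (row sums):
  P(X=0) = 0.017 + 0.152 + 0.080 + 0.156 = 0.405
  P(X=1) = 0.065 + 0.116 + 0.051 + 0.113 = 0.345
  P(X=2) = 0.084 + 0.043 + 0.019 + 0.104 = 0.250
H(X) = -[0.405·log₂(0.405) + 0.345·log₂(0.345) + 0.250·log₂(0.250)]
  = 0.5281 + 0.5297 + 0.5000 = 1.5578 bits

H(Y|X) = Σ_x P(x)·H(Y|X=x):
  X=0: P(X=0) = 0.405, P(Y|X=0) = (17/405, 152/405, 16/81, 52/135) → H(Y|X=0) = 1.7150
  X=1: P(X=1) = 0.345, P(Y|X=1) = (13/69, 116/345, 17/115, 113/345) → H(Y|X=1) = 1.9175
  X=2: P(X=2) = 0.250, P(Y|X=2) = (42/125, 43/250, 19/250, 52/125) → H(Y|X=2) = 1.7744
H(Y|X) = 0.405·1.7150 + 0.345·1.9175 + 0.250·1.7744 = 1.7997 bits

H(X,Y) = -Σ_{x,y} P(x,y) log₂ P(x,y). Per-cell terms -P(x,y)·log₂P(x,y):
  X=0: 0.0999, 0.4131, 0.2915, 0.4181
  X=1: 0.2563, 0.3605, 0.2190, 0.3555
  X=2: 0.3002, 0.1952, 0.1086, 0.3396
Sum of the 12 terms: H(X,Y) = 3.3575 bits

Chain rule check:
  H(X) + H(Y|X) = 1.5578 + 1.7997 = 3.3575 bits
  H(X,Y) = 3.3575 bits
✓ Chain rule verified.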